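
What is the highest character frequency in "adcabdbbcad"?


Input: adcabdbbcad
Character counts:
  'a': 3
  'b': 3
  'c': 2
  'd': 3
Maximum frequency: 3

3


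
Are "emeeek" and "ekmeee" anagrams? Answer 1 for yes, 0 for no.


Strings: "emeeek", "ekmeee"
Sorted first:  eeeekm
Sorted second: eeeekm
Sorted forms match => anagrams

1


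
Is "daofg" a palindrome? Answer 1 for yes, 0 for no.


Input: daofg
Reversed: gfoad
  Compare pos 0 ('d') with pos 4 ('g'): MISMATCH
  Compare pos 1 ('a') with pos 3 ('f'): MISMATCH
Result: not a palindrome

0


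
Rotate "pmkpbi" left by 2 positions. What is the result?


Input: "pmkpbi", rotate left by 2
First 2 characters: "pm"
Remaining characters: "kpbi"
Concatenate remaining + first: "kpbi" + "pm" = "kpbipm"

kpbipm


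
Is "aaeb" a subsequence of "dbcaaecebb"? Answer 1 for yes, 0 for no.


Check if "aaeb" is a subsequence of "dbcaaecebb"
Greedy scan:
  Position 0 ('d'): no match needed
  Position 1 ('b'): no match needed
  Position 2 ('c'): no match needed
  Position 3 ('a'): matches sub[0] = 'a'
  Position 4 ('a'): matches sub[1] = 'a'
  Position 5 ('e'): matches sub[2] = 'e'
  Position 6 ('c'): no match needed
  Position 7 ('e'): no match needed
  Position 8 ('b'): matches sub[3] = 'b'
  Position 9 ('b'): no match needed
All 4 characters matched => is a subsequence

1


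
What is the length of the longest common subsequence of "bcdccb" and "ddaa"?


LCS of "bcdccb" and "ddaa"
DP table:
           d    d    a    a
      0    0    0    0    0
  b   0    0    0    0    0
  c   0    0    0    0    0
  d   0    1    1    1    1
  c   0    1    1    1    1
  c   0    1    1    1    1
  b   0    1    1    1    1
LCS length = dp[6][4] = 1

1


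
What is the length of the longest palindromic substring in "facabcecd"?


Input: "facabcecd"
Checking substrings for palindromes:
  [1:4] "aca" (len 3) => palindrome
  [5:8] "cec" (len 3) => palindrome
Longest palindromic substring: "aca" with length 3

3


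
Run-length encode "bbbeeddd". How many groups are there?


Input: bbbeeddd
Scanning for consecutive runs:
  Group 1: 'b' x 3 (positions 0-2)
  Group 2: 'e' x 2 (positions 3-4)
  Group 3: 'd' x 3 (positions 5-7)
Total groups: 3

3


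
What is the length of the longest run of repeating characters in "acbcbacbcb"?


Input: "acbcbacbcb"
Scanning for longest run:
  Position 1 ('c'): new char, reset run to 1
  Position 2 ('b'): new char, reset run to 1
  Position 3 ('c'): new char, reset run to 1
  Position 4 ('b'): new char, reset run to 1
  Position 5 ('a'): new char, reset run to 1
  Position 6 ('c'): new char, reset run to 1
  Position 7 ('b'): new char, reset run to 1
  Position 8 ('c'): new char, reset run to 1
  Position 9 ('b'): new char, reset run to 1
Longest run: 'a' with length 1

1


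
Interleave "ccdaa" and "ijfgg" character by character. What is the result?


Interleaving "ccdaa" and "ijfgg":
  Position 0: 'c' from first, 'i' from second => "ci"
  Position 1: 'c' from first, 'j' from second => "cj"
  Position 2: 'd' from first, 'f' from second => "df"
  Position 3: 'a' from first, 'g' from second => "ag"
  Position 4: 'a' from first, 'g' from second => "ag"
Result: cicjdfagag

cicjdfagag


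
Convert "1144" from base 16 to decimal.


Input: "1144" in base 16
Positional expansion:
  Digit '1' (value 1) x 16^3 = 4096
  Digit '1' (value 1) x 16^2 = 256
  Digit '4' (value 4) x 16^1 = 64
  Digit '4' (value 4) x 16^0 = 4
Sum = 4420

4420


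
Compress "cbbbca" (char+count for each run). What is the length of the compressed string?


Input: cbbbca
Runs:
  'c' x 1 => "c1"
  'b' x 3 => "b3"
  'c' x 1 => "c1"
  'a' x 1 => "a1"
Compressed: "c1b3c1a1"
Compressed length: 8

8


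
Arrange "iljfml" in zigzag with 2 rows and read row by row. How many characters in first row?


Zigzag "iljfml" into 2 rows:
Placing characters:
  'i' => row 0
  'l' => row 1
  'j' => row 0
  'f' => row 1
  'm' => row 0
  'l' => row 1
Rows:
  Row 0: "ijm"
  Row 1: "lfl"
First row length: 3

3


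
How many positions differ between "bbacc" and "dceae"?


Comparing "bbacc" and "dceae" position by position:
  Position 0: 'b' vs 'd' => DIFFER
  Position 1: 'b' vs 'c' => DIFFER
  Position 2: 'a' vs 'e' => DIFFER
  Position 3: 'c' vs 'a' => DIFFER
  Position 4: 'c' vs 'e' => DIFFER
Positions that differ: 5

5


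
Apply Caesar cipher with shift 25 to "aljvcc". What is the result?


Caesar cipher: shift "aljvcc" by 25
  'a' (pos 0) + 25 = pos 25 = 'z'
  'l' (pos 11) + 25 = pos 10 = 'k'
  'j' (pos 9) + 25 = pos 8 = 'i'
  'v' (pos 21) + 25 = pos 20 = 'u'
  'c' (pos 2) + 25 = pos 1 = 'b'
  'c' (pos 2) + 25 = pos 1 = 'b'
Result: zkiubb

zkiubb


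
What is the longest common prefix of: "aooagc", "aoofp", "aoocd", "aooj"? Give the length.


Words: aooagc, aoofp, aoocd, aooj
  Position 0: all 'a' => match
  Position 1: all 'o' => match
  Position 2: all 'o' => match
  Position 3: ('a', 'f', 'c', 'j') => mismatch, stop
LCP = "aoo" (length 3)

3


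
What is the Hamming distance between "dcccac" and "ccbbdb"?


Comparing "dcccac" and "ccbbdb" position by position:
  Position 0: 'd' vs 'c' => differ
  Position 1: 'c' vs 'c' => same
  Position 2: 'c' vs 'b' => differ
  Position 3: 'c' vs 'b' => differ
  Position 4: 'a' vs 'd' => differ
  Position 5: 'c' vs 'b' => differ
Total differences (Hamming distance): 5

5


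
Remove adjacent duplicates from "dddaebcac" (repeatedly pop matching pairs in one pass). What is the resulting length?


Input: dddaebcac
Stack-based adjacent duplicate removal:
  Read 'd': push. Stack: d
  Read 'd': matches stack top 'd' => pop. Stack: (empty)
  Read 'd': push. Stack: d
  Read 'a': push. Stack: da
  Read 'e': push. Stack: dae
  Read 'b': push. Stack: daeb
  Read 'c': push. Stack: daebc
  Read 'a': push. Stack: daebca
  Read 'c': push. Stack: daebcac
Final stack: "daebcac" (length 7)

7


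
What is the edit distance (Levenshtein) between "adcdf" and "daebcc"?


Computing edit distance: "adcdf" -> "daebcc"
DP table:
           d    a    e    b    c    c
      0    1    2    3    4    5    6
  a   1    1    1    2    3    4    5
  d   2    1    2    2    3    4    5
  c   3    2    2    3    3    3    4
  d   4    3    3    3    4    4    4
  f   5    4    4    4    4    5    5
Edit distance = dp[5][6] = 5

5


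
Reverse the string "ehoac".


Input: ehoac
Reading characters right to left:
  Position 4: 'c'
  Position 3: 'a'
  Position 2: 'o'
  Position 1: 'h'
  Position 0: 'e'
Reversed: caohe

caohe


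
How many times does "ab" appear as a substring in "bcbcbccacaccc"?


Searching for "ab" in "bcbcbccacaccc"
Scanning each position:
  Position 0: "bc" => no
  Position 1: "cb" => no
  Position 2: "bc" => no
  Position 3: "cb" => no
  Position 4: "bc" => no
  Position 5: "cc" => no
  Position 6: "ca" => no
  Position 7: "ac" => no
  Position 8: "ca" => no
  Position 9: "ac" => no
  Position 10: "cc" => no
  Position 11: "cc" => no
Total occurrences: 0

0


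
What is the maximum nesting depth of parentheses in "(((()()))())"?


Input: "(((()()))())"
Tracking depth:
  Position 0 '(': depth becomes 1
  Position 1 '(': depth becomes 2
  Position 2 '(': depth becomes 3
  Position 3 '(': depth becomes 4
  Position 4 ')': depth becomes 3
  Position 5 '(': depth becomes 4
  Position 6 ')': depth becomes 3
  Position 7 ')': depth becomes 2
  Position 8 ')': depth becomes 1
  Position 9 '(': depth becomes 2
  Position 10 ')': depth becomes 1
  Position 11 ')': depth becomes 0
Maximum depth reached: 4

4


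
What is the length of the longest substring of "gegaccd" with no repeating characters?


Input: "gegaccd"
Sliding window (track last position of each char):
  Position 0 ('g'): window [0,0] length 1 -- new best
  Position 1 ('e'): window [0,1] length 2 -- new best
  Position 2 ('g'): repeat (last at 0), move window start to 1
  Position 2 ('g'): window [1,2] length 2
  Position 3 ('a'): window [1,3] length 3 -- new best
  Position 4 ('c'): window [1,4] length 4 -- new best
  Position 5 ('c'): repeat (last at 4), move window start to 5
  Position 5 ('c'): window [5,5] length 1
  Position 6 ('d'): window [5,6] length 2
Longest substring with no repeats: "egac" with length 4

4


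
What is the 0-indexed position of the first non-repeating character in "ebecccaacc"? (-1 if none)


Input: ebecccaacc
Character frequencies:
  'a': 2
  'b': 1
  'c': 5
  'e': 2
Scanning left to right for freq == 1:
  Position 0 ('e'): freq=2, skip
  Position 1 ('b'): unique! => answer = 1

1


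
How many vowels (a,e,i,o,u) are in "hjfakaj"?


Input: hjfakaj
Checking each character:
  'h' at position 0: consonant
  'j' at position 1: consonant
  'f' at position 2: consonant
  'a' at position 3: vowel (running total: 1)
  'k' at position 4: consonant
  'a' at position 5: vowel (running total: 2)
  'j' at position 6: consonant
Total vowels: 2

2


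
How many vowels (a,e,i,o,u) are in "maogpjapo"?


Input: maogpjapo
Checking each character:
  'm' at position 0: consonant
  'a' at position 1: vowel (running total: 1)
  'o' at position 2: vowel (running total: 2)
  'g' at position 3: consonant
  'p' at position 4: consonant
  'j' at position 5: consonant
  'a' at position 6: vowel (running total: 3)
  'p' at position 7: consonant
  'o' at position 8: vowel (running total: 4)
Total vowels: 4

4


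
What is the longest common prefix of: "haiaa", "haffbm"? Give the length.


Words: haiaa, haffbm
  Position 0: all 'h' => match
  Position 1: all 'a' => match
  Position 2: ('i', 'f') => mismatch, stop
LCP = "ha" (length 2)

2


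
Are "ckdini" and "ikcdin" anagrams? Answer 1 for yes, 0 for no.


Strings: "ckdini", "ikcdin"
Sorted first:  cdiikn
Sorted second: cdiikn
Sorted forms match => anagrams

1


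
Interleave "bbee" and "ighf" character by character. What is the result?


Interleaving "bbee" and "ighf":
  Position 0: 'b' from first, 'i' from second => "bi"
  Position 1: 'b' from first, 'g' from second => "bg"
  Position 2: 'e' from first, 'h' from second => "eh"
  Position 3: 'e' from first, 'f' from second => "ef"
Result: bibgehef

bibgehef


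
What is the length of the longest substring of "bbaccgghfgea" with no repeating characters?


Input: "bbaccgghfgea"
Sliding window (track last position of each char):
  Position 0 ('b'): window [0,0] length 1 -- new best
  Position 1 ('b'): repeat (last at 0), move window start to 1
  Position 1 ('b'): window [1,1] length 1
  Position 2 ('a'): window [1,2] length 2 -- new best
  Position 3 ('c'): window [1,3] length 3 -- new best
  Position 4 ('c'): repeat (last at 3), move window start to 4
  Position 4 ('c'): window [4,4] length 1
  Position 5 ('g'): window [4,5] length 2
  Position 6 ('g'): repeat (last at 5), move window start to 6
  Position 6 ('g'): window [6,6] length 1
  Position 7 ('h'): window [6,7] length 2
  Position 8 ('f'): window [6,8] length 3
  Position 9 ('g'): repeat (last at 6), move window start to 7
  Position 9 ('g'): window [7,9] length 3
  Position 10 ('e'): window [7,10] length 4 -- new best
  Position 11 ('a'): window [7,11] length 5 -- new best
Longest substring with no repeats: "hfgea" with length 5

5


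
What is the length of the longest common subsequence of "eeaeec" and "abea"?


LCS of "eeaeec" and "abea"
DP table:
           a    b    e    a
      0    0    0    0    0
  e   0    0    0    1    1
  e   0    0    0    1    1
  a   0    1    1    1    2
  e   0    1    1    2    2
  e   0    1    1    2    2
  c   0    1    1    2    2
LCS length = dp[6][4] = 2

2


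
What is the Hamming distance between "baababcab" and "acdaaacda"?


Comparing "baababcab" and "acdaaacda" position by position:
  Position 0: 'b' vs 'a' => differ
  Position 1: 'a' vs 'c' => differ
  Position 2: 'a' vs 'd' => differ
  Position 3: 'b' vs 'a' => differ
  Position 4: 'a' vs 'a' => same
  Position 5: 'b' vs 'a' => differ
  Position 6: 'c' vs 'c' => same
  Position 7: 'a' vs 'd' => differ
  Position 8: 'b' vs 'a' => differ
Total differences (Hamming distance): 7

7


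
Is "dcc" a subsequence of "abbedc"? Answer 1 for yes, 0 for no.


Check if "dcc" is a subsequence of "abbedc"
Greedy scan:
  Position 0 ('a'): no match needed
  Position 1 ('b'): no match needed
  Position 2 ('b'): no match needed
  Position 3 ('e'): no match needed
  Position 4 ('d'): matches sub[0] = 'd'
  Position 5 ('c'): matches sub[1] = 'c'
Only matched 2/3 characters => not a subsequence

0


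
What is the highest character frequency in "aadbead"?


Input: aadbead
Character counts:
  'a': 3
  'b': 1
  'd': 2
  'e': 1
Maximum frequency: 3

3


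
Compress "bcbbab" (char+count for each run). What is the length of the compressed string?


Input: bcbbab
Runs:
  'b' x 1 => "b1"
  'c' x 1 => "c1"
  'b' x 2 => "b2"
  'a' x 1 => "a1"
  'b' x 1 => "b1"
Compressed: "b1c1b2a1b1"
Compressed length: 10

10


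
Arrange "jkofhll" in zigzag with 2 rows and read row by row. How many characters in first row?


Zigzag "jkofhll" into 2 rows:
Placing characters:
  'j' => row 0
  'k' => row 1
  'o' => row 0
  'f' => row 1
  'h' => row 0
  'l' => row 1
  'l' => row 0
Rows:
  Row 0: "johl"
  Row 1: "kfl"
First row length: 4

4


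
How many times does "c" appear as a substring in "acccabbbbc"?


Searching for "c" in "acccabbbbc"
Scanning each position:
  Position 0: "a" => no
  Position 1: "c" => MATCH
  Position 2: "c" => MATCH
  Position 3: "c" => MATCH
  Position 4: "a" => no
  Position 5: "b" => no
  Position 6: "b" => no
  Position 7: "b" => no
  Position 8: "b" => no
  Position 9: "c" => MATCH
Total occurrences: 4

4


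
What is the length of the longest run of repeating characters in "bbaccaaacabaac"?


Input: "bbaccaaacabaac"
Scanning for longest run:
  Position 1 ('b'): continues run of 'b', length=2
  Position 2 ('a'): new char, reset run to 1
  Position 3 ('c'): new char, reset run to 1
  Position 4 ('c'): continues run of 'c', length=2
  Position 5 ('a'): new char, reset run to 1
  Position 6 ('a'): continues run of 'a', length=2
  Position 7 ('a'): continues run of 'a', length=3
  Position 8 ('c'): new char, reset run to 1
  Position 9 ('a'): new char, reset run to 1
  Position 10 ('b'): new char, reset run to 1
  Position 11 ('a'): new char, reset run to 1
  Position 12 ('a'): continues run of 'a', length=2
  Position 13 ('c'): new char, reset run to 1
Longest run: 'a' with length 3

3


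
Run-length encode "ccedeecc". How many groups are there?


Input: ccedeecc
Scanning for consecutive runs:
  Group 1: 'c' x 2 (positions 0-1)
  Group 2: 'e' x 1 (positions 2-2)
  Group 3: 'd' x 1 (positions 3-3)
  Group 4: 'e' x 2 (positions 4-5)
  Group 5: 'c' x 2 (positions 6-7)
Total groups: 5

5


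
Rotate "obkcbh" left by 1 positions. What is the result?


Input: "obkcbh", rotate left by 1
First 1 characters: "o"
Remaining characters: "bkcbh"
Concatenate remaining + first: "bkcbh" + "o" = "bkcbho"

bkcbho


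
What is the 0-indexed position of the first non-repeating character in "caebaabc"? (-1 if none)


Input: caebaabc
Character frequencies:
  'a': 3
  'b': 2
  'c': 2
  'e': 1
Scanning left to right for freq == 1:
  Position 0 ('c'): freq=2, skip
  Position 1 ('a'): freq=3, skip
  Position 2 ('e'): unique! => answer = 2

2


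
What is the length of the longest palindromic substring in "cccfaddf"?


Input: "cccfaddf"
Checking substrings for palindromes:
  [0:3] "ccc" (len 3) => palindrome
  [0:2] "cc" (len 2) => palindrome
  [1:3] "cc" (len 2) => palindrome
  [5:7] "dd" (len 2) => palindrome
Longest palindromic substring: "ccc" with length 3

3


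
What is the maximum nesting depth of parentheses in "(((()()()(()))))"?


Input: "(((()()()(()))))"
Tracking depth:
  Position 0 '(': depth becomes 1
  Position 1 '(': depth becomes 2
  Position 2 '(': depth becomes 3
  Position 3 '(': depth becomes 4
  Position 4 ')': depth becomes 3
  Position 5 '(': depth becomes 4
  Position 6 ')': depth becomes 3
  Position 7 '(': depth becomes 4
  Position 8 ')': depth becomes 3
  Position 9 '(': depth becomes 4
  Position 10 '(': depth becomes 5
  Position 11 ')': depth becomes 4
  Position 12 ')': depth becomes 3
  Position 13 ')': depth becomes 2
  Position 14 ')': depth becomes 1
  Position 15 ')': depth becomes 0
Maximum depth reached: 5

5


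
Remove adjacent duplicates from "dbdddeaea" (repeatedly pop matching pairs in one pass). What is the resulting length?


Input: dbdddeaea
Stack-based adjacent duplicate removal:
  Read 'd': push. Stack: d
  Read 'b': push. Stack: db
  Read 'd': push. Stack: dbd
  Read 'd': matches stack top 'd' => pop. Stack: db
  Read 'd': push. Stack: dbd
  Read 'e': push. Stack: dbde
  Read 'a': push. Stack: dbdea
  Read 'e': push. Stack: dbdeae
  Read 'a': push. Stack: dbdeaea
Final stack: "dbdeaea" (length 7)

7


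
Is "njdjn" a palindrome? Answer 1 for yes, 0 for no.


Input: njdjn
Reversed: njdjn
  Compare pos 0 ('n') with pos 4 ('n'): match
  Compare pos 1 ('j') with pos 3 ('j'): match
Result: palindrome

1


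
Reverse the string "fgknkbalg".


Input: fgknkbalg
Reading characters right to left:
  Position 8: 'g'
  Position 7: 'l'
  Position 6: 'a'
  Position 5: 'b'
  Position 4: 'k'
  Position 3: 'n'
  Position 2: 'k'
  Position 1: 'g'
  Position 0: 'f'
Reversed: glabknkgf

glabknkgf


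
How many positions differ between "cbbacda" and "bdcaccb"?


Comparing "cbbacda" and "bdcaccb" position by position:
  Position 0: 'c' vs 'b' => DIFFER
  Position 1: 'b' vs 'd' => DIFFER
  Position 2: 'b' vs 'c' => DIFFER
  Position 3: 'a' vs 'a' => same
  Position 4: 'c' vs 'c' => same
  Position 5: 'd' vs 'c' => DIFFER
  Position 6: 'a' vs 'b' => DIFFER
Positions that differ: 5

5


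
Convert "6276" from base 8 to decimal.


Input: "6276" in base 8
Positional expansion:
  Digit '6' (value 6) x 8^3 = 3072
  Digit '2' (value 2) x 8^2 = 128
  Digit '7' (value 7) x 8^1 = 56
  Digit '6' (value 6) x 8^0 = 6
Sum = 3262

3262


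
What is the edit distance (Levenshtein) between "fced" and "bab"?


Computing edit distance: "fced" -> "bab"
DP table:
           b    a    b
      0    1    2    3
  f   1    1    2    3
  c   2    2    2    3
  e   3    3    3    3
  d   4    4    4    4
Edit distance = dp[4][3] = 4

4


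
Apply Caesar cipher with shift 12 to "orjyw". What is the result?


Caesar cipher: shift "orjyw" by 12
  'o' (pos 14) + 12 = pos 0 = 'a'
  'r' (pos 17) + 12 = pos 3 = 'd'
  'j' (pos 9) + 12 = pos 21 = 'v'
  'y' (pos 24) + 12 = pos 10 = 'k'
  'w' (pos 22) + 12 = pos 8 = 'i'
Result: advki

advki


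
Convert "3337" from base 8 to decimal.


Input: "3337" in base 8
Positional expansion:
  Digit '3' (value 3) x 8^3 = 1536
  Digit '3' (value 3) x 8^2 = 192
  Digit '3' (value 3) x 8^1 = 24
  Digit '7' (value 7) x 8^0 = 7
Sum = 1759

1759


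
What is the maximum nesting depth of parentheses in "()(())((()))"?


Input: "()(())((()))"
Tracking depth:
  Position 0 '(': depth becomes 1
  Position 1 ')': depth becomes 0
  Position 2 '(': depth becomes 1
  Position 3 '(': depth becomes 2
  Position 4 ')': depth becomes 1
  Position 5 ')': depth becomes 0
  Position 6 '(': depth becomes 1
  Position 7 '(': depth becomes 2
  Position 8 '(': depth becomes 3
  Position 9 ')': depth becomes 2
  Position 10 ')': depth becomes 1
  Position 11 ')': depth becomes 0
Maximum depth reached: 3

3


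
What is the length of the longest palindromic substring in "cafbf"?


Input: "cafbf"
Checking substrings for palindromes:
  [2:5] "fbf" (len 3) => palindrome
Longest palindromic substring: "fbf" with length 3

3


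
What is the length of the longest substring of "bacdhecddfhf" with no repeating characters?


Input: "bacdhecddfhf"
Sliding window (track last position of each char):
  Position 0 ('b'): window [0,0] length 1 -- new best
  Position 1 ('a'): window [0,1] length 2 -- new best
  Position 2 ('c'): window [0,2] length 3 -- new best
  Position 3 ('d'): window [0,3] length 4 -- new best
  Position 4 ('h'): window [0,4] length 5 -- new best
  Position 5 ('e'): window [0,5] length 6 -- new best
  Position 6 ('c'): repeat (last at 2), move window start to 3
  Position 6 ('c'): window [3,6] length 4
  Position 7 ('d'): repeat (last at 3), move window start to 4
  Position 7 ('d'): window [4,7] length 4
  Position 8 ('d'): repeat (last at 7), move window start to 8
  Position 8 ('d'): window [8,8] length 1
  Position 9 ('f'): window [8,9] length 2
  Position 10 ('h'): window [8,10] length 3
  Position 11 ('f'): repeat (last at 9), move window start to 10
  Position 11 ('f'): window [10,11] length 2
Longest substring with no repeats: "bacdhe" with length 6

6


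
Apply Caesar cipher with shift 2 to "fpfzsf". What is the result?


Caesar cipher: shift "fpfzsf" by 2
  'f' (pos 5) + 2 = pos 7 = 'h'
  'p' (pos 15) + 2 = pos 17 = 'r'
  'f' (pos 5) + 2 = pos 7 = 'h'
  'z' (pos 25) + 2 = pos 1 = 'b'
  's' (pos 18) + 2 = pos 20 = 'u'
  'f' (pos 5) + 2 = pos 7 = 'h'
Result: hrhbuh

hrhbuh


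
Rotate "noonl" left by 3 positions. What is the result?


Input: "noonl", rotate left by 3
First 3 characters: "noo"
Remaining characters: "nl"
Concatenate remaining + first: "nl" + "noo" = "nlnoo"

nlnoo


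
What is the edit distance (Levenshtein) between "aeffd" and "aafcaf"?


Computing edit distance: "aeffd" -> "aafcaf"
DP table:
           a    a    f    c    a    f
      0    1    2    3    4    5    6
  a   1    0    1    2    3    4    5
  e   2    1    1    2    3    4    5
  f   3    2    2    1    2    3    4
  f   4    3    3    2    2    3    3
  d   5    4    4    3    3    3    4
Edit distance = dp[5][6] = 4

4


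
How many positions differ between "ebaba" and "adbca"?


Comparing "ebaba" and "adbca" position by position:
  Position 0: 'e' vs 'a' => DIFFER
  Position 1: 'b' vs 'd' => DIFFER
  Position 2: 'a' vs 'b' => DIFFER
  Position 3: 'b' vs 'c' => DIFFER
  Position 4: 'a' vs 'a' => same
Positions that differ: 4

4


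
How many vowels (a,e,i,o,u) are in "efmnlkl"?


Input: efmnlkl
Checking each character:
  'e' at position 0: vowel (running total: 1)
  'f' at position 1: consonant
  'm' at position 2: consonant
  'n' at position 3: consonant
  'l' at position 4: consonant
  'k' at position 5: consonant
  'l' at position 6: consonant
Total vowels: 1

1


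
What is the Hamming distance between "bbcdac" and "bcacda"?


Comparing "bbcdac" and "bcacda" position by position:
  Position 0: 'b' vs 'b' => same
  Position 1: 'b' vs 'c' => differ
  Position 2: 'c' vs 'a' => differ
  Position 3: 'd' vs 'c' => differ
  Position 4: 'a' vs 'd' => differ
  Position 5: 'c' vs 'a' => differ
Total differences (Hamming distance): 5

5


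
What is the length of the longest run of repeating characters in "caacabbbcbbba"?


Input: "caacabbbcbbba"
Scanning for longest run:
  Position 1 ('a'): new char, reset run to 1
  Position 2 ('a'): continues run of 'a', length=2
  Position 3 ('c'): new char, reset run to 1
  Position 4 ('a'): new char, reset run to 1
  Position 5 ('b'): new char, reset run to 1
  Position 6 ('b'): continues run of 'b', length=2
  Position 7 ('b'): continues run of 'b', length=3
  Position 8 ('c'): new char, reset run to 1
  Position 9 ('b'): new char, reset run to 1
  Position 10 ('b'): continues run of 'b', length=2
  Position 11 ('b'): continues run of 'b', length=3
  Position 12 ('a'): new char, reset run to 1
Longest run: 'b' with length 3

3


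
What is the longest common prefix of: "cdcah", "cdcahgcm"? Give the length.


Words: cdcah, cdcahgcm
  Position 0: all 'c' => match
  Position 1: all 'd' => match
  Position 2: all 'c' => match
  Position 3: all 'a' => match
  Position 4: all 'h' => match
LCP = "cdcah" (length 5)

5


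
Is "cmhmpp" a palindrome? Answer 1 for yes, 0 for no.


Input: cmhmpp
Reversed: ppmhmc
  Compare pos 0 ('c') with pos 5 ('p'): MISMATCH
  Compare pos 1 ('m') with pos 4 ('p'): MISMATCH
  Compare pos 2 ('h') with pos 3 ('m'): MISMATCH
Result: not a palindrome

0


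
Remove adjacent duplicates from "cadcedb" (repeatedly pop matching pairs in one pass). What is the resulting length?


Input: cadcedb
Stack-based adjacent duplicate removal:
  Read 'c': push. Stack: c
  Read 'a': push. Stack: ca
  Read 'd': push. Stack: cad
  Read 'c': push. Stack: cadc
  Read 'e': push. Stack: cadce
  Read 'd': push. Stack: cadced
  Read 'b': push. Stack: cadcedb
Final stack: "cadcedb" (length 7)

7


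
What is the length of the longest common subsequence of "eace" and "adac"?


LCS of "eace" and "adac"
DP table:
           a    d    a    c
      0    0    0    0    0
  e   0    0    0    0    0
  a   0    1    1    1    1
  c   0    1    1    1    2
  e   0    1    1    1    2
LCS length = dp[4][4] = 2

2


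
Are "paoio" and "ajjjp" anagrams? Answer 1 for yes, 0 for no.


Strings: "paoio", "ajjjp"
Sorted first:  aioop
Sorted second: ajjjp
Differ at position 1: 'i' vs 'j' => not anagrams

0


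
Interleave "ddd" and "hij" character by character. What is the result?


Interleaving "ddd" and "hij":
  Position 0: 'd' from first, 'h' from second => "dh"
  Position 1: 'd' from first, 'i' from second => "di"
  Position 2: 'd' from first, 'j' from second => "dj"
Result: dhdidj

dhdidj


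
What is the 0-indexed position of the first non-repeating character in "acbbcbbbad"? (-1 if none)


Input: acbbcbbbad
Character frequencies:
  'a': 2
  'b': 5
  'c': 2
  'd': 1
Scanning left to right for freq == 1:
  Position 0 ('a'): freq=2, skip
  Position 1 ('c'): freq=2, skip
  Position 2 ('b'): freq=5, skip
  Position 3 ('b'): freq=5, skip
  Position 4 ('c'): freq=2, skip
  Position 5 ('b'): freq=5, skip
  Position 6 ('b'): freq=5, skip
  Position 7 ('b'): freq=5, skip
  Position 8 ('a'): freq=2, skip
  Position 9 ('d'): unique! => answer = 9

9


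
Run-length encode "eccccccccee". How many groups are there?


Input: eccccccccee
Scanning for consecutive runs:
  Group 1: 'e' x 1 (positions 0-0)
  Group 2: 'c' x 8 (positions 1-8)
  Group 3: 'e' x 2 (positions 9-10)
Total groups: 3

3


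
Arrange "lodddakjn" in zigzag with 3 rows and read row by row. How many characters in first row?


Zigzag "lodddakjn" into 3 rows:
Placing characters:
  'l' => row 0
  'o' => row 1
  'd' => row 2
  'd' => row 1
  'd' => row 0
  'a' => row 1
  'k' => row 2
  'j' => row 1
  'n' => row 0
Rows:
  Row 0: "ldn"
  Row 1: "odaj"
  Row 2: "dk"
First row length: 3

3


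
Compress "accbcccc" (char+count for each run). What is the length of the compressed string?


Input: accbcccc
Runs:
  'a' x 1 => "a1"
  'c' x 2 => "c2"
  'b' x 1 => "b1"
  'c' x 4 => "c4"
Compressed: "a1c2b1c4"
Compressed length: 8

8


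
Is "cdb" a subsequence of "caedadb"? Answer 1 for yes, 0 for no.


Check if "cdb" is a subsequence of "caedadb"
Greedy scan:
  Position 0 ('c'): matches sub[0] = 'c'
  Position 1 ('a'): no match needed
  Position 2 ('e'): no match needed
  Position 3 ('d'): matches sub[1] = 'd'
  Position 4 ('a'): no match needed
  Position 5 ('d'): no match needed
  Position 6 ('b'): matches sub[2] = 'b'
All 3 characters matched => is a subsequence

1


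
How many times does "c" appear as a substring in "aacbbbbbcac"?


Searching for "c" in "aacbbbbbcac"
Scanning each position:
  Position 0: "a" => no
  Position 1: "a" => no
  Position 2: "c" => MATCH
  Position 3: "b" => no
  Position 4: "b" => no
  Position 5: "b" => no
  Position 6: "b" => no
  Position 7: "b" => no
  Position 8: "c" => MATCH
  Position 9: "a" => no
  Position 10: "c" => MATCH
Total occurrences: 3

3


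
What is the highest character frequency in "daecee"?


Input: daecee
Character counts:
  'a': 1
  'c': 1
  'd': 1
  'e': 3
Maximum frequency: 3

3


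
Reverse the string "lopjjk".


Input: lopjjk
Reading characters right to left:
  Position 5: 'k'
  Position 4: 'j'
  Position 3: 'j'
  Position 2: 'p'
  Position 1: 'o'
  Position 0: 'l'
Reversed: kjjpol

kjjpol


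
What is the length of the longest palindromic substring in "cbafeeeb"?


Input: "cbafeeeb"
Checking substrings for palindromes:
  [4:7] "eee" (len 3) => palindrome
  [4:6] "ee" (len 2) => palindrome
  [5:7] "ee" (len 2) => palindrome
Longest palindromic substring: "eee" with length 3

3


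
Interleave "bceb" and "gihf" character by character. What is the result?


Interleaving "bceb" and "gihf":
  Position 0: 'b' from first, 'g' from second => "bg"
  Position 1: 'c' from first, 'i' from second => "ci"
  Position 2: 'e' from first, 'h' from second => "eh"
  Position 3: 'b' from first, 'f' from second => "bf"
Result: bgciehbf

bgciehbf


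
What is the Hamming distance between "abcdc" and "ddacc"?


Comparing "abcdc" and "ddacc" position by position:
  Position 0: 'a' vs 'd' => differ
  Position 1: 'b' vs 'd' => differ
  Position 2: 'c' vs 'a' => differ
  Position 3: 'd' vs 'c' => differ
  Position 4: 'c' vs 'c' => same
Total differences (Hamming distance): 4

4


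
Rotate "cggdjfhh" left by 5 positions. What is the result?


Input: "cggdjfhh", rotate left by 5
First 5 characters: "cggdj"
Remaining characters: "fhh"
Concatenate remaining + first: "fhh" + "cggdj" = "fhhcggdj"

fhhcggdj


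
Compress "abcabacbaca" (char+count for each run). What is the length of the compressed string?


Input: abcabacbaca
Runs:
  'a' x 1 => "a1"
  'b' x 1 => "b1"
  'c' x 1 => "c1"
  'a' x 1 => "a1"
  'b' x 1 => "b1"
  'a' x 1 => "a1"
  'c' x 1 => "c1"
  'b' x 1 => "b1"
  'a' x 1 => "a1"
  'c' x 1 => "c1"
  'a' x 1 => "a1"
Compressed: "a1b1c1a1b1a1c1b1a1c1a1"
Compressed length: 22

22


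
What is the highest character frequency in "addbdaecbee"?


Input: addbdaecbee
Character counts:
  'a': 2
  'b': 2
  'c': 1
  'd': 3
  'e': 3
Maximum frequency: 3

3


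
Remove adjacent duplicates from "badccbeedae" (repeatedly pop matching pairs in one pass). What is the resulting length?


Input: badccbeedae
Stack-based adjacent duplicate removal:
  Read 'b': push. Stack: b
  Read 'a': push. Stack: ba
  Read 'd': push. Stack: bad
  Read 'c': push. Stack: badc
  Read 'c': matches stack top 'c' => pop. Stack: bad
  Read 'b': push. Stack: badb
  Read 'e': push. Stack: badbe
  Read 'e': matches stack top 'e' => pop. Stack: badb
  Read 'd': push. Stack: badbd
  Read 'a': push. Stack: badbda
  Read 'e': push. Stack: badbdae
Final stack: "badbdae" (length 7)

7


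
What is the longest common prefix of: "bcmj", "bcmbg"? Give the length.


Words: bcmj, bcmbg
  Position 0: all 'b' => match
  Position 1: all 'c' => match
  Position 2: all 'm' => match
  Position 3: ('j', 'b') => mismatch, stop
LCP = "bcm" (length 3)

3


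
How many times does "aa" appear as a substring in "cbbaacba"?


Searching for "aa" in "cbbaacba"
Scanning each position:
  Position 0: "cb" => no
  Position 1: "bb" => no
  Position 2: "ba" => no
  Position 3: "aa" => MATCH
  Position 4: "ac" => no
  Position 5: "cb" => no
  Position 6: "ba" => no
Total occurrences: 1

1


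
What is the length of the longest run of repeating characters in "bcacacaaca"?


Input: "bcacacaaca"
Scanning for longest run:
  Position 1 ('c'): new char, reset run to 1
  Position 2 ('a'): new char, reset run to 1
  Position 3 ('c'): new char, reset run to 1
  Position 4 ('a'): new char, reset run to 1
  Position 5 ('c'): new char, reset run to 1
  Position 6 ('a'): new char, reset run to 1
  Position 7 ('a'): continues run of 'a', length=2
  Position 8 ('c'): new char, reset run to 1
  Position 9 ('a'): new char, reset run to 1
Longest run: 'a' with length 2

2


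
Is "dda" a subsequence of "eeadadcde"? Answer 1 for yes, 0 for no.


Check if "dda" is a subsequence of "eeadadcde"
Greedy scan:
  Position 0 ('e'): no match needed
  Position 1 ('e'): no match needed
  Position 2 ('a'): no match needed
  Position 3 ('d'): matches sub[0] = 'd'
  Position 4 ('a'): no match needed
  Position 5 ('d'): matches sub[1] = 'd'
  Position 6 ('c'): no match needed
  Position 7 ('d'): no match needed
  Position 8 ('e'): no match needed
Only matched 2/3 characters => not a subsequence

0


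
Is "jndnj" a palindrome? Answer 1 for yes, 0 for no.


Input: jndnj
Reversed: jndnj
  Compare pos 0 ('j') with pos 4 ('j'): match
  Compare pos 1 ('n') with pos 3 ('n'): match
Result: palindrome

1


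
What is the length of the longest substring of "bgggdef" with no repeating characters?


Input: "bgggdef"
Sliding window (track last position of each char):
  Position 0 ('b'): window [0,0] length 1 -- new best
  Position 1 ('g'): window [0,1] length 2 -- new best
  Position 2 ('g'): repeat (last at 1), move window start to 2
  Position 2 ('g'): window [2,2] length 1
  Position 3 ('g'): repeat (last at 2), move window start to 3
  Position 3 ('g'): window [3,3] length 1
  Position 4 ('d'): window [3,4] length 2
  Position 5 ('e'): window [3,5] length 3 -- new best
  Position 6 ('f'): window [3,6] length 4 -- new best
Longest substring with no repeats: "gdef" with length 4

4


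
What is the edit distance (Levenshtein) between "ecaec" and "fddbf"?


Computing edit distance: "ecaec" -> "fddbf"
DP table:
           f    d    d    b    f
      0    1    2    3    4    5
  e   1    1    2    3    4    5
  c   2    2    2    3    4    5
  a   3    3    3    3    4    5
  e   4    4    4    4    4    5
  c   5    5    5    5    5    5
Edit distance = dp[5][5] = 5

5


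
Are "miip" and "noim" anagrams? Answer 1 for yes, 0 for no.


Strings: "miip", "noim"
Sorted first:  iimp
Sorted second: imno
Differ at position 1: 'i' vs 'm' => not anagrams

0


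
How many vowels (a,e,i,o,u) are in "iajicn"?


Input: iajicn
Checking each character:
  'i' at position 0: vowel (running total: 1)
  'a' at position 1: vowel (running total: 2)
  'j' at position 2: consonant
  'i' at position 3: vowel (running total: 3)
  'c' at position 4: consonant
  'n' at position 5: consonant
Total vowels: 3

3


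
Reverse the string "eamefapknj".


Input: eamefapknj
Reading characters right to left:
  Position 9: 'j'
  Position 8: 'n'
  Position 7: 'k'
  Position 6: 'p'
  Position 5: 'a'
  Position 4: 'f'
  Position 3: 'e'
  Position 2: 'm'
  Position 1: 'a'
  Position 0: 'e'
Reversed: jnkpafemae

jnkpafemae


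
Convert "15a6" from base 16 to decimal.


Input: "15a6" in base 16
Positional expansion:
  Digit '1' (value 1) x 16^3 = 4096
  Digit '5' (value 5) x 16^2 = 1280
  Digit 'a' (value 10) x 16^1 = 160
  Digit '6' (value 6) x 16^0 = 6
Sum = 5542

5542


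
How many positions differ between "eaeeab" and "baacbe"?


Comparing "eaeeab" and "baacbe" position by position:
  Position 0: 'e' vs 'b' => DIFFER
  Position 1: 'a' vs 'a' => same
  Position 2: 'e' vs 'a' => DIFFER
  Position 3: 'e' vs 'c' => DIFFER
  Position 4: 'a' vs 'b' => DIFFER
  Position 5: 'b' vs 'e' => DIFFER
Positions that differ: 5

5


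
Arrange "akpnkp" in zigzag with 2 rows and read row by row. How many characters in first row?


Zigzag "akpnkp" into 2 rows:
Placing characters:
  'a' => row 0
  'k' => row 1
  'p' => row 0
  'n' => row 1
  'k' => row 0
  'p' => row 1
Rows:
  Row 0: "apk"
  Row 1: "knp"
First row length: 3

3


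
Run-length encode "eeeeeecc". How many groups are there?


Input: eeeeeecc
Scanning for consecutive runs:
  Group 1: 'e' x 6 (positions 0-5)
  Group 2: 'c' x 2 (positions 6-7)
Total groups: 2

2


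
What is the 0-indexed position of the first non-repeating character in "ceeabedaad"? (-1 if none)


Input: ceeabedaad
Character frequencies:
  'a': 3
  'b': 1
  'c': 1
  'd': 2
  'e': 3
Scanning left to right for freq == 1:
  Position 0 ('c'): unique! => answer = 0

0


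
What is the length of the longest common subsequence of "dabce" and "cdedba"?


LCS of "dabce" and "cdedba"
DP table:
           c    d    e    d    b    a
      0    0    0    0    0    0    0
  d   0    0    1    1    1    1    1
  a   0    0    1    1    1    1    2
  b   0    0    1    1    1    2    2
  c   0    1    1    1    1    2    2
  e   0    1    1    2    2    2    2
LCS length = dp[5][6] = 2

2


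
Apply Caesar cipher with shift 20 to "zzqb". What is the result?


Caesar cipher: shift "zzqb" by 20
  'z' (pos 25) + 20 = pos 19 = 't'
  'z' (pos 25) + 20 = pos 19 = 't'
  'q' (pos 16) + 20 = pos 10 = 'k'
  'b' (pos 1) + 20 = pos 21 = 'v'
Result: ttkv

ttkv


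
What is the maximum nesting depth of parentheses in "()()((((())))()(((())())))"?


Input: "()()((((())))()(((())())))"
Tracking depth:
  Position 0 '(': depth becomes 1
  Position 1 ')': depth becomes 0
  Position 2 '(': depth becomes 1
  Position 3 ')': depth becomes 0
  Position 4 '(': depth becomes 1
  Position 5 '(': depth becomes 2
  Position 6 '(': depth becomes 3
  Position 7 '(': depth becomes 4
  Position 8 '(': depth becomes 5
  Position 9 ')': depth becomes 4
  Position 10 ')': depth becomes 3
  Position 11 ')': depth becomes 2
  Position 12 ')': depth becomes 1
  Position 13 '(': depth becomes 2
  Position 14 ')': depth becomes 1
  Position 15 '(': depth becomes 2
  Position 16 '(': depth becomes 3
  Position 17 '(': depth becomes 4
  Position 18 '(': depth becomes 5
  Position 19 ')': depth becomes 4
  Position 20 ')': depth becomes 3
  Position 21 '(': depth becomes 4
  Position 22 ')': depth becomes 3
  Position 23 ')': depth becomes 2
  Position 24 ')': depth becomes 1
  Position 25 ')': depth becomes 0
Maximum depth reached: 5

5


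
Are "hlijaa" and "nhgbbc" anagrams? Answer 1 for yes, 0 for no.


Strings: "hlijaa", "nhgbbc"
Sorted first:  aahijl
Sorted second: bbcghn
Differ at position 0: 'a' vs 'b' => not anagrams

0


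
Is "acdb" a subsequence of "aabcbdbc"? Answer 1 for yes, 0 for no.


Check if "acdb" is a subsequence of "aabcbdbc"
Greedy scan:
  Position 0 ('a'): matches sub[0] = 'a'
  Position 1 ('a'): no match needed
  Position 2 ('b'): no match needed
  Position 3 ('c'): matches sub[1] = 'c'
  Position 4 ('b'): no match needed
  Position 5 ('d'): matches sub[2] = 'd'
  Position 6 ('b'): matches sub[3] = 'b'
  Position 7 ('c'): no match needed
All 4 characters matched => is a subsequence

1


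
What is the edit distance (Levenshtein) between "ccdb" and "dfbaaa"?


Computing edit distance: "ccdb" -> "dfbaaa"
DP table:
           d    f    b    a    a    a
      0    1    2    3    4    5    6
  c   1    1    2    3    4    5    6
  c   2    2    2    3    4    5    6
  d   3    2    3    3    4    5    6
  b   4    3    3    3    4    5    6
Edit distance = dp[4][6] = 6

6


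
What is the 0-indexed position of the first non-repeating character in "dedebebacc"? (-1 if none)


Input: dedebebacc
Character frequencies:
  'a': 1
  'b': 2
  'c': 2
  'd': 2
  'e': 3
Scanning left to right for freq == 1:
  Position 0 ('d'): freq=2, skip
  Position 1 ('e'): freq=3, skip
  Position 2 ('d'): freq=2, skip
  Position 3 ('e'): freq=3, skip
  Position 4 ('b'): freq=2, skip
  Position 5 ('e'): freq=3, skip
  Position 6 ('b'): freq=2, skip
  Position 7 ('a'): unique! => answer = 7

7


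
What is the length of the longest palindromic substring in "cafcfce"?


Input: "cafcfce"
Checking substrings for palindromes:
  [2:5] "fcf" (len 3) => palindrome
  [3:6] "cfc" (len 3) => palindrome
Longest palindromic substring: "fcf" with length 3

3


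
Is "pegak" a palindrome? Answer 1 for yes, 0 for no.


Input: pegak
Reversed: kagep
  Compare pos 0 ('p') with pos 4 ('k'): MISMATCH
  Compare pos 1 ('e') with pos 3 ('a'): MISMATCH
Result: not a palindrome

0


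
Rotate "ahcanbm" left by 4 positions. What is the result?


Input: "ahcanbm", rotate left by 4
First 4 characters: "ahca"
Remaining characters: "nbm"
Concatenate remaining + first: "nbm" + "ahca" = "nbmahca"

nbmahca


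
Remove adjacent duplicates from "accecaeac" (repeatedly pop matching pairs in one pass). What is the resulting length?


Input: accecaeac
Stack-based adjacent duplicate removal:
  Read 'a': push. Stack: a
  Read 'c': push. Stack: ac
  Read 'c': matches stack top 'c' => pop. Stack: a
  Read 'e': push. Stack: ae
  Read 'c': push. Stack: aec
  Read 'a': push. Stack: aeca
  Read 'e': push. Stack: aecae
  Read 'a': push. Stack: aecaea
  Read 'c': push. Stack: aecaeac
Final stack: "aecaeac" (length 7)

7
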